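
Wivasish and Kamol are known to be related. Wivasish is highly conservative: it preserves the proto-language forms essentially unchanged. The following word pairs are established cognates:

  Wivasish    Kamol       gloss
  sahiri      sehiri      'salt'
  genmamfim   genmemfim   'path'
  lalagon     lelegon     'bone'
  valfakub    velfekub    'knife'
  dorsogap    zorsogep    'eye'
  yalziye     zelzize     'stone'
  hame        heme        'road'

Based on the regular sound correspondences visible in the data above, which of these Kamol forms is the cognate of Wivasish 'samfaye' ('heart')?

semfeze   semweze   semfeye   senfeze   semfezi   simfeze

genmamfim ~ genmemfim, hame ~ heme — Wivasish a corresponds to Kamol e after a consonant, before a nasal.
sahiri ~ sehiri, lalagon ~ lelegon — Wivasish a corresponds to Kamol e after a consonant, before a consonant other than r, m, n, p, b, f, v.
yalziye ~ zelzize — Wivasish y corresponds to Kamol z between vowels (before a front vowel).
Applying these to Wivasish 'samfaye':
  samfaye → semfaye   (a→e after a consonant, before a nasal)
  semfaye → semfeye   (a→e after a consonant, before a consonant other than r, m, n, p, b, f, v)
  semfeye → semfeze   (y→z between vowels (before a front vowel))
So the Kamol cognate is 'semfeze'.

semfeze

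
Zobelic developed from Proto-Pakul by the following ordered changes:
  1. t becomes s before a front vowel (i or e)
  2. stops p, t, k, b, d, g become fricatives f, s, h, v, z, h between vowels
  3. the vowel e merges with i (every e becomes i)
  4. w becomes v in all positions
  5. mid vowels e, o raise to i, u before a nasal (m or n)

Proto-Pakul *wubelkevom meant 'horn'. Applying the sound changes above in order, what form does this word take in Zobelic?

Zobelic: *wubelkevom
  wubelkevom (rule 1 does not apply)
  wubelkevom → wuvelkevom   [intervocalic lenition]
  wuvelkevom → wuvilkivom   [vowel merger]
  wuvilkivom → vuvilkivom   [unconditioned shift]
  vuvilkivom → vuvilkivum   [pre-nasal raising]
  giving Zobelic vuvilkivum.

vuvilkivum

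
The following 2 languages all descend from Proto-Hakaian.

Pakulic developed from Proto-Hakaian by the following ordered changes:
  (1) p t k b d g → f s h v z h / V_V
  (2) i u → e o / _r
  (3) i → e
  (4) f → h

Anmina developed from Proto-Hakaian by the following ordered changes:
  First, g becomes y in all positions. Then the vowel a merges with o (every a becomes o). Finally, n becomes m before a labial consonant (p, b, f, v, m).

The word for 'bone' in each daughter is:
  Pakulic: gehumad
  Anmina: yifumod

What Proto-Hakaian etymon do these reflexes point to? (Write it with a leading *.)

Position 6: Pakulic has a, Anmina has o. Pakulic preserves a here (none of its changes turn any other segment into a), so the proto-segment is *a.
Position 3: Pakulic has h, Anmina has f. Anmina preserves f here (none of its changes turn any other segment into f), so the proto-segment is *f.
Continuing position by position gives *gifumad; check it forward:
Pakulic: *gifumad
  gifumad (rule 1 does not apply)
  gifumad (rule 2 does not apply)
  gifumad → gefumad   [vowel merger]
  gefumad → gehumad   [unconditioned shift]
  giving Pakulic gehumad.
Anmina: *gifumad
  gifumad → yifumad   [unconditioned shift]
  yifumad → yifumod   [vowel merger]
  yifumod (rule 3 does not apply)
  giving Anmina yifumod.
*gifumad is the unique common source.

*gifumad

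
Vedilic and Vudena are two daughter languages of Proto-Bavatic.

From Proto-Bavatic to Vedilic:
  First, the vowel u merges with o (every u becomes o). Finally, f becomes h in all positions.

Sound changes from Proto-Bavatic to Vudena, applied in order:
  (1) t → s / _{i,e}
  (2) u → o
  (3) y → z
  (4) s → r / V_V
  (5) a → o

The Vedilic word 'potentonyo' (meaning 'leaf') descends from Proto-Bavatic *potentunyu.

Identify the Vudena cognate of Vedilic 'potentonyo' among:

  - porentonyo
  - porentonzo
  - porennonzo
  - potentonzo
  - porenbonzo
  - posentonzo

Vudena: *potentunyu > posentunyu > posentonyo > posentonzo > porentonzo  (by palatalisation, vowel merger, unconditioned shift, rhotacism)
The other candidates each miss or misapply at least one Vudena change.

porentonzo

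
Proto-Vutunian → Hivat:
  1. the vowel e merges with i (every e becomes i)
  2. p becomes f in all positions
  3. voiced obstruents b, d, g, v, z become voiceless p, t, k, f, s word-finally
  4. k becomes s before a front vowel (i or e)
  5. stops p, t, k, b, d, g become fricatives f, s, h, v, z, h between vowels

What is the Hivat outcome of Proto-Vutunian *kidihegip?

Hivat: start from *kidihegip.
  rule 1 (vowel merger): kidihegip → kidihigip
  rule 2 (unconditioned shift): kidihigip → kidihigif
  rule 3: no change — kidihigif
  rule 4 (palatalisation): kidihigif → sidihigif
  rule 5 (intervocalic lenition): sidihigif → sizihihif
  ⇒ Hivat sizihihif

sizihihif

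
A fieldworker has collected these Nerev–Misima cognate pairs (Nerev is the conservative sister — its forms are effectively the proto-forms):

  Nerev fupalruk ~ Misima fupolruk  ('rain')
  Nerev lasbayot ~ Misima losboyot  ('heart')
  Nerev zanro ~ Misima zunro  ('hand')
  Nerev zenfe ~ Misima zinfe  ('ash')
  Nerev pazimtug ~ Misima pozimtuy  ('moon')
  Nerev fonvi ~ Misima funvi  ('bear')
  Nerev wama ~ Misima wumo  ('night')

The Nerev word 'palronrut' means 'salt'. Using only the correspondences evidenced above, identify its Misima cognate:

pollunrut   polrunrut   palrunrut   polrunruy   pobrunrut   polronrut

fupalruk ~ fupolruk, lasbayot ~ losboyot — Nerev a corresponds to Misima o after a consonant, before a consonant other than r, m, n, p, b, f, v.
fonvi ~ funvi — Nerev o corresponds to Misima u after a consonant, before a nasal.
Applying these to Nerev 'palronrut':
  palronrut → polronrut   (a→o after a consonant, before a consonant other than r, m, n, p, b, f, v)
  polronrut → polrunrut   (o→u after a consonant, before a nasal)
So the Misima cognate is 'polrunrut'.

polrunrut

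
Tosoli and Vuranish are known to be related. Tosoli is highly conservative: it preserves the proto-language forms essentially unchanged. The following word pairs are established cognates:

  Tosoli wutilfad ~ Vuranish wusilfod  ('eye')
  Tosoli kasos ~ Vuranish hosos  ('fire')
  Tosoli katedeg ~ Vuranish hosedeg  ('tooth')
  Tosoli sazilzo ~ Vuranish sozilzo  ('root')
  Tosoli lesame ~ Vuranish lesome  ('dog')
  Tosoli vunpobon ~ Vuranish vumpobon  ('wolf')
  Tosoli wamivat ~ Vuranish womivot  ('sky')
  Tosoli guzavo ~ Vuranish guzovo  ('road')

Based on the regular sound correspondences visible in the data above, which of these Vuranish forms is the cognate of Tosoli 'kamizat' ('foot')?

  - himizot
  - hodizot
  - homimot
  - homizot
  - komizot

kasos ~ hosos, katedeg ~ hosedeg — Tosoli k corresponds to Vuranish h word-initially before a back vowel.
lesame ~ lesome, wamivat ~ womivot — Tosoli a corresponds to Vuranish o after a consonant, before a nasal.
wutilfad ~ wusilfod, kasos ~ hosos — Tosoli a corresponds to Vuranish o after a consonant, before a consonant other than r, m, n, p, b, f, v.
Applying these to Tosoli 'kamizat':
  kamizat → hamizat   (k→h word-initially before a back vowel)
  hamizat → homizat   (a→o after a consonant, before a nasal)
  homizat → homizot   (a→o after a consonant, before a consonant other than r, m, n, p, b, f, v)
So the Vuranish cognate is 'homizot'.

homizot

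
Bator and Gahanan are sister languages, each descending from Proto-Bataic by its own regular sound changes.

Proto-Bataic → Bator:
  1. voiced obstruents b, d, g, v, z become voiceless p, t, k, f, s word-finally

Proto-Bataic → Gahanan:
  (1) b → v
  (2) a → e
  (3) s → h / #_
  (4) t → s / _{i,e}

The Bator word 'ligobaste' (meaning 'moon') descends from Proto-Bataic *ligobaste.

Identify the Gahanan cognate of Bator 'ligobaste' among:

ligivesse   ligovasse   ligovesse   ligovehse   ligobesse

ligovesse

Gahanan: *ligobaste > ligovaste > ligoveste > ligovesse  (by unconditioned shift, vowel merger, palatalisation)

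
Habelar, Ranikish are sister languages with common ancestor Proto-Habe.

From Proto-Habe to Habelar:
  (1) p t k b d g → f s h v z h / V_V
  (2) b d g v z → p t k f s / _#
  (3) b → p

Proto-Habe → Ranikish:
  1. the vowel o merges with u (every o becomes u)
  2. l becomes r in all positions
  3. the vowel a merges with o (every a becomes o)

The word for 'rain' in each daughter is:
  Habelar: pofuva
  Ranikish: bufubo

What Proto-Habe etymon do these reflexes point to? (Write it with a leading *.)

*bofuba

Position 2: Habelar has o, Ranikish has u. Habelar preserves o here (none of its changes turn any other segment into o), so the proto-segment is *o.
Position 6: Habelar has a, Ranikish has o. Habelar preserves a here (none of its changes turn any other segment into a), so the proto-segment is *a.
Continuing position by position gives *bofuba; check it forward:
Habelar: start from *bofuba.
  rule 1 (intervocalic lenition): bofuba → bofuva
  rule 2: no change — bofuva
  rule 3 (unconditioned shift): bofuva → pofuva
  ⇒ Habelar pofuva
Ranikish: *bofuba
  bofuba → bufuba   [vowel merger]
  bufuba (rule 2 does not apply)
  bufuba → bufubo   [vowel merger]
  giving Ranikish bufubo.
*bofuba is the unique common source.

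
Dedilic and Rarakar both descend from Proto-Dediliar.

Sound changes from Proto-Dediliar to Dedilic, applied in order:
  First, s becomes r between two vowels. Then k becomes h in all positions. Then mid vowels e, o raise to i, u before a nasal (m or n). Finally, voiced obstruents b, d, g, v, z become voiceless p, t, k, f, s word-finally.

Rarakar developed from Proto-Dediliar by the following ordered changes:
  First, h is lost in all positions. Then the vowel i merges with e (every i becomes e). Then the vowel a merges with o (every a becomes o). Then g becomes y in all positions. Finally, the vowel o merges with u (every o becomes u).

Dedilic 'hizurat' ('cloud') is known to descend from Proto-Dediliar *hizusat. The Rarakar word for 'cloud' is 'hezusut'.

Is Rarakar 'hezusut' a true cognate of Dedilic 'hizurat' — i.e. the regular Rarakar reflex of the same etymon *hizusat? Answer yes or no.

Derive the expected Rarakar reflex of *hizusat:
Rarakar: *hizusat > izusat > ezusat > ezusot > ezusut  (by h-loss, vowel merger, vowel merger, vowel merger)
The regular Rarakar reflex would be 'ezusut', but the attested form is 'hezusut'. The correspondence is irregular, so they are not cognates (the Rarakar form has a different source).

no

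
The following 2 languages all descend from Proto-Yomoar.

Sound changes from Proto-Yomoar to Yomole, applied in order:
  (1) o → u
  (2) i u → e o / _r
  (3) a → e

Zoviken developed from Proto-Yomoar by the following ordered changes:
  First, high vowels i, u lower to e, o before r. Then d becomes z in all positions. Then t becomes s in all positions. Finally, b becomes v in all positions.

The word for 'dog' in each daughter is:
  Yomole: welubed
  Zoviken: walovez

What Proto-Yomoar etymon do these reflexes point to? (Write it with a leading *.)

Position 5: Yomole has b, Zoviken has v. Yomole preserves b here (none of its changes turn any other segment into b), so the proto-segment is *b.
Position 2: Yomole has e, Zoviken has a. Zoviken preserves a here (none of its changes turn any other segment into a), so the proto-segment is *a.
Position 7: Yomole has d, Zoviken has z. Yomole preserves d here (none of its changes turn any other segment into d), so the proto-segment is *d.
Continuing position by position gives *walobed; check it forward:
Yomole: *walobed
  walobed → walubed   [vowel merger]
  walubed (rule 2 does not apply)
  walubed → welubed   [vowel merger]
  giving Yomole welubed.
Zoviken: *walobed
  walobed (rule 1 does not apply)
  walobed → walobez   [unconditioned shift]
  walobez (rule 3 does not apply)
  walobez → walovez   [unconditioned shift]
  giving Zoviken walovez.
*walobed is the unique common source.

*walobed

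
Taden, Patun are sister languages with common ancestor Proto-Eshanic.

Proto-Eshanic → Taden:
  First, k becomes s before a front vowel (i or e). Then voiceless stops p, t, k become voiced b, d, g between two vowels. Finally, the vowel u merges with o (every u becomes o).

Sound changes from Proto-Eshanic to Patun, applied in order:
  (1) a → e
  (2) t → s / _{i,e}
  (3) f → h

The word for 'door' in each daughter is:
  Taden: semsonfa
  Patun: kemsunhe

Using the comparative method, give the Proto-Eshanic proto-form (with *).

*kemsunfa

Position 8: Taden has a, Patun has e. Taden preserves a here (none of its changes turn any other segment into a), so the proto-segment is *a.
Position 1: Taden has s, Patun has k. Patun preserves k here (none of its changes turn any other segment into k), so the proto-segment is *k.
Continuing position by position gives *kemsunfa; check it forward:
Taden: start from *kemsunfa.
  rule 1 (palatalisation): kemsunfa → semsunfa
  rule 2: no change — semsunfa
  rule 3 (vowel merger): semsunfa → semsonfa
  ⇒ Taden semsonfa
Patun: start from *kemsunfa.
  rule 1 (vowel merger): kemsunfa → kemsunfe
  rule 2: no change — kemsunfe
  rule 3 (unconditioned shift): kemsunfe → kemsunhe
  ⇒ Patun kemsunhe
Only *kemsunfa yields all of Taden semsonfa, Patun kemsunhe.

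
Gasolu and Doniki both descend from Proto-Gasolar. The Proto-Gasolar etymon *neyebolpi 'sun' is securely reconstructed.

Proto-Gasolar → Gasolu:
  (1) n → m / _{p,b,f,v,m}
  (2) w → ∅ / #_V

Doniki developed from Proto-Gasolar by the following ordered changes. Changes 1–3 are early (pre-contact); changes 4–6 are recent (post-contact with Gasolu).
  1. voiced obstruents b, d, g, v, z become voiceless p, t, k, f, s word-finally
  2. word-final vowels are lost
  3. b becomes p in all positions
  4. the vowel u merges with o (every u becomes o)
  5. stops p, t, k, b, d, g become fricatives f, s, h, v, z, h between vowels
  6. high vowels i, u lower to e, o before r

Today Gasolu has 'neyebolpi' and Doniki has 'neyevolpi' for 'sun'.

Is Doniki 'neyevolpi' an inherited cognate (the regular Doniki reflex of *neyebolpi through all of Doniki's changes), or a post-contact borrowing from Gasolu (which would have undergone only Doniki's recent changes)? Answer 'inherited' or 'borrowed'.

If inherited, *neyebolpi would pass through all of Doniki's changes:
Doniki: start from *neyebolpi.
  rule 1: no change — neyebolpi
  rule 2 (apocope): neyebolpi → neyebolp
  rule 3 (unconditioned shift): neyebolp → neyepolp
  rule 4: no change — neyepolp
  rule 5 (intervocalic lenition): neyepolp → neyefolp
  rule 6: no change — neyefolp
  ⇒ Doniki neyefolp
If borrowed from Gasolu 'neyebolpi' after the early changes, it would undergo only the recent ones:
  rule 4 (vowel merger): no change (neyebolpi)
  rule 5 (intervocalic lenition): neyebolpi → neyevolpi
  rule 6 (pre-rhotic lowering): no change (neyevolpi)
  ⇒ as a loan: neyevolpi
Doniki 'neyevolpi' matches the loan outcome 'neyevolpi', not the inherited 'neyefolp' — it skipped the early Doniki changes, so it was borrowed from Gasolu.

borrowed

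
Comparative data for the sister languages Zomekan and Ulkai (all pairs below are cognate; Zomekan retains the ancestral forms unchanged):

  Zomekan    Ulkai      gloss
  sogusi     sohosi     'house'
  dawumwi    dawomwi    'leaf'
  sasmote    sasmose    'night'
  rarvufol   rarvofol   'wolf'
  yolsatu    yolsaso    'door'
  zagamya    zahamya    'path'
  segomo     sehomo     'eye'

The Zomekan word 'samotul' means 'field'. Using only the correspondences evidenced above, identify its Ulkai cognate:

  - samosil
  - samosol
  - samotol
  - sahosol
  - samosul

yolsatu ~ yolsaso — Zomekan t corresponds to Ulkai s between vowels (before a back vowel).
sogusi ~ sohosi — Zomekan u corresponds to Ulkai o after a consonant, before a consonant other than r, m, n, p, b, f, v.
Applying these to Zomekan 'samotul':
  samotul → samosul   (t→s between vowels (before a back vowel))
  samosul → samosol   (u→o after a consonant, before a consonant other than r, m, n, p, b, f, v)
So the Ulkai cognate is 'samosol'.

samosol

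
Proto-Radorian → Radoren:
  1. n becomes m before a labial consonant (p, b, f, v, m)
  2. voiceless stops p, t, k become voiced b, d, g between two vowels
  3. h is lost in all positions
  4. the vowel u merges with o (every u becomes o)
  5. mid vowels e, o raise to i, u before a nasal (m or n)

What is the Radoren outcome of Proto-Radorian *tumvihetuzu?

Radoren: *tumvihetuzu
  tumvihetuzu (rule 1 does not apply)
  tumvihetuzu → tumviheduzu   [intervocalic voicing]
  tumviheduzu → tumvieduzu   [h-loss]
  tumvieduzu → tomviedozo   [vowel merger]
  tomviedozo → tumviedozo   [pre-nasal raising]
  giving Radoren tumviedozo.

tumviedozo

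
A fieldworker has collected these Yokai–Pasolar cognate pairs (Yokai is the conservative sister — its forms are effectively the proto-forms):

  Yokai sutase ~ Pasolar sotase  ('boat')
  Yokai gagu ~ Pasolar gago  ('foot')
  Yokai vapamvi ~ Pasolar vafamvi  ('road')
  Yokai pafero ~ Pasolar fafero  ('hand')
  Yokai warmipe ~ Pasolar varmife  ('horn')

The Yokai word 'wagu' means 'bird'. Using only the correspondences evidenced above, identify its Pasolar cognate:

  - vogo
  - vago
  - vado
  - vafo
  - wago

warmipe ~ varmife — Yokai w corresponds to Pasolar v word-initially before a back vowel.
gagu ~ gago — Yokai u corresponds to Pasolar o word-finally.
Applying these to Yokai 'wagu':
  wagu → vagu   (w→v word-initially before a back vowel)
  vagu → vago   (u→o word-finally)
So the Pasolar cognate is 'vago'.

vago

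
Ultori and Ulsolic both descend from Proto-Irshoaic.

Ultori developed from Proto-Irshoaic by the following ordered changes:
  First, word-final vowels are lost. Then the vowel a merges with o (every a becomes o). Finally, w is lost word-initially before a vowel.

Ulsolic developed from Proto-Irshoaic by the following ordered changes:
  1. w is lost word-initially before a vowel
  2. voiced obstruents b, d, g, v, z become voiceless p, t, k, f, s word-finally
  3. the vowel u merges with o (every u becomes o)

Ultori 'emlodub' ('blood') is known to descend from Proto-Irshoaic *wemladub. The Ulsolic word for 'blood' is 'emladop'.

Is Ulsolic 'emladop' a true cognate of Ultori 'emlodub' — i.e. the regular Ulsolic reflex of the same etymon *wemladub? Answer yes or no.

Derive the expected Ulsolic reflex of *wemladub:
Ulsolic: *wemladub
  wemladub → emladub   [glide loss]
  emladub → emladup   [final devoicing]
  emladup → emladop   [vowel merger]
  giving Ulsolic emladop.
Ulsolic 'emladop' matches the regular reflex exactly, so the pair is cognate.

yes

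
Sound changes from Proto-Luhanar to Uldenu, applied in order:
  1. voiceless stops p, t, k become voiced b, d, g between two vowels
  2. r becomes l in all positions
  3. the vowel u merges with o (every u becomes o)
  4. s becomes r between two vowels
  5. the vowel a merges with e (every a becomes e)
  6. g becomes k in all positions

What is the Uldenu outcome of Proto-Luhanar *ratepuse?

Uldenu: start from *ratepuse.
  rule 1 (intervocalic voicing): ratepuse → radebuse
  rule 2 (unconditioned shift): radebuse → ladebuse
  rule 3 (vowel merger): ladebuse → ladebose
  rule 4 (rhotacism): ladebose → ladebore
  rule 5 (vowel merger): ladebore → ledebore
  rule 6: no change — ledebore
  ⇒ Uldenu ledebore

ledebore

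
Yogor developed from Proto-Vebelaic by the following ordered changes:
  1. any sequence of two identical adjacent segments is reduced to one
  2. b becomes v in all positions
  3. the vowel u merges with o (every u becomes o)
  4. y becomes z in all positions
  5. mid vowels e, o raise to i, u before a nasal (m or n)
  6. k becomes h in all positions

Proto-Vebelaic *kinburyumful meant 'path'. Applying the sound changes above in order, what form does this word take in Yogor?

Yogor: *kinburyumful
  kinburyumful (rule 1 does not apply)
  kinburyumful → kinvuryumful   [unconditioned shift]
  kinvuryumful → kinvoryomfol   [vowel merger]
  kinvoryomfol → kinvorzomfol   [unconditioned shift]
  kinvorzomfol → kinvorzumfol   [pre-nasal raising]
  kinvorzumfol → hinvorzumfol   [unconditioned shift]
  giving Yogor hinvorzumfol.

hinvorzumfol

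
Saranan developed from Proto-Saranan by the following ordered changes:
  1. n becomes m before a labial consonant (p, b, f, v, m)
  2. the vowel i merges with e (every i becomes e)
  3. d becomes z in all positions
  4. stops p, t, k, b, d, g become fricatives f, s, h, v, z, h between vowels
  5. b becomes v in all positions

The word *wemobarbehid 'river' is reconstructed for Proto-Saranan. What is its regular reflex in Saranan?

Saranan: *wemobarbehid
  wemobarbehid (rule 1 does not apply)
  wemobarbehid → wemobarbehed   [vowel merger]
  wemobarbehed → wemobarbehez   [unconditioned shift]
  wemobarbehez → wemovarbehez   [intervocalic lenition]
  wemovarbehez → wemovarvehez   [unconditioned shift]
  giving Saranan wemovarvehez.

wemovarvehez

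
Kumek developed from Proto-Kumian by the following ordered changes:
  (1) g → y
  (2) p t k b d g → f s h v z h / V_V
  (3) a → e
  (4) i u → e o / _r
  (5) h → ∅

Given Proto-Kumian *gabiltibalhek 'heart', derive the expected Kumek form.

yeviltivelek

Kumek: *gabiltibalhek
  gabiltibalhek → yabiltibalhek   [unconditioned shift]
  yabiltibalhek → yaviltivalhek   [intervocalic lenition]
  yaviltivalhek → yeviltivelhek   [vowel merger]
  yeviltivelhek (rule 4 does not apply)
  yeviltivelhek → yeviltivelek   [h-loss]
  giving Kumek yeviltivelek.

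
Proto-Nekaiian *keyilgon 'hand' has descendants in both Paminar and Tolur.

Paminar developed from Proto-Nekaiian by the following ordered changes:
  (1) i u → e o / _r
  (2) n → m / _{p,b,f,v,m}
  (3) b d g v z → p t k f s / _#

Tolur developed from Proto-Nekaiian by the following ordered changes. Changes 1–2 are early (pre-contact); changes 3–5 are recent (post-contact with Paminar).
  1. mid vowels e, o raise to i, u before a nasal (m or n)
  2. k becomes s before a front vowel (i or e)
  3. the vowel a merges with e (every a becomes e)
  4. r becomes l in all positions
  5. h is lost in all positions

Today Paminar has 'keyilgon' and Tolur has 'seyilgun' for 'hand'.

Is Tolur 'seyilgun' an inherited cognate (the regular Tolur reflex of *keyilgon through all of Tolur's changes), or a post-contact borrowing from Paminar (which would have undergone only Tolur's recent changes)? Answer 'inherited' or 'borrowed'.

If inherited, *keyilgon would pass through all of Tolur's changes:
Tolur: start from *keyilgon.
  rule 1 (pre-nasal raising): keyilgon → keyilgun
  rule 2 (palatalisation): keyilgun → seyilgun
  rule 3: no change — seyilgun
  rule 4: no change — seyilgun
  rule 5: no change — seyilgun
  ⇒ Tolur seyilgun
If borrowed from Paminar 'keyilgon' after the early changes, it would undergo only the recent ones:
  rule 3 (vowel merger): no change (keyilgon)
  rule 4 (unconditioned shift): no change (keyilgon)
  rule 5 (h-loss): no change (keyilgon)
  ⇒ as a loan: keyilgon
Tolur 'seyilgun' matches the inherited outcome exactly, so it is an inherited cognate, not a loan.

inherited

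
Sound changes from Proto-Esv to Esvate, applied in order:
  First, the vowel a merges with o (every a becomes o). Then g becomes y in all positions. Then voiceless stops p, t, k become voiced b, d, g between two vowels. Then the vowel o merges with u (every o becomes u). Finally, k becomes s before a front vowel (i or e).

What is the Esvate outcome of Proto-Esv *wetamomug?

Esvate: start from *wetamomug.
  rule 1 (vowel merger): wetamomug → wetomomug
  rule 2 (unconditioned shift): wetomomug → wetomomuy
  rule 3 (intervocalic voicing): wetomomuy → wedomomuy
  rule 4 (vowel merger): wedomomuy → wedumumuy
  rule 5: no change — wedumumuy
  ⇒ Esvate wedumumuy

wedumumuy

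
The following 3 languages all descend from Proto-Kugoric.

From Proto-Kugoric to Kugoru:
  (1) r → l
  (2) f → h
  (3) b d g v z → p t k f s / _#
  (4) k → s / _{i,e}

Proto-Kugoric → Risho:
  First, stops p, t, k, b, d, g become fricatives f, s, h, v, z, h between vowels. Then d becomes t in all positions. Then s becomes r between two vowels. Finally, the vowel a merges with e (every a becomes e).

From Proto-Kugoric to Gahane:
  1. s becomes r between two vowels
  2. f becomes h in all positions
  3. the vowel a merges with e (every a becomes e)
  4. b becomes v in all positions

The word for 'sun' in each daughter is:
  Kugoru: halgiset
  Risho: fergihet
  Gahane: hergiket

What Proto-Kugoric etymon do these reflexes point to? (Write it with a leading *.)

Position 2: Kugoru has a, Risho has e, Gahane has e. Kugoru preserves a here (none of its changes turn any other segment into a), so the proto-segment is *a.
Position 3: Kugoru has l, Risho has r, Gahane has r. Taking the neighbouring segments as reconstructed: Kugoru l could go back to *l or *r; Risho r can only go back to *r; Gahane r can only go back to *r — the one source consistent with every daughter is *r.
Position 6: Kugoru has s, Risho has h, Gahane has k. Gahane preserves k here (none of its changes turn any other segment into k), so the proto-segment is *k.
Continuing position by position gives *fargiket; check it forward:
Kugoru: start from *fargiket.
  rule 1 (unconditioned shift): fargiket → falgiket
  rule 2 (unconditioned shift): falgiket → halgiket
  rule 3: no change — halgiket
  rule 4 (palatalisation): halgiket → halgiset
  ⇒ Kugoru halgiset
Risho: *fargiket > fargihet > fergihet  (by intervocalic lenition, vowel merger)
Gahane: *fargiket > hargiket > hergiket  (by unconditioned shift, vowel merger)
No other proto-form is consistent with every reflex, so the reconstruction is *fargiket.

*fargiket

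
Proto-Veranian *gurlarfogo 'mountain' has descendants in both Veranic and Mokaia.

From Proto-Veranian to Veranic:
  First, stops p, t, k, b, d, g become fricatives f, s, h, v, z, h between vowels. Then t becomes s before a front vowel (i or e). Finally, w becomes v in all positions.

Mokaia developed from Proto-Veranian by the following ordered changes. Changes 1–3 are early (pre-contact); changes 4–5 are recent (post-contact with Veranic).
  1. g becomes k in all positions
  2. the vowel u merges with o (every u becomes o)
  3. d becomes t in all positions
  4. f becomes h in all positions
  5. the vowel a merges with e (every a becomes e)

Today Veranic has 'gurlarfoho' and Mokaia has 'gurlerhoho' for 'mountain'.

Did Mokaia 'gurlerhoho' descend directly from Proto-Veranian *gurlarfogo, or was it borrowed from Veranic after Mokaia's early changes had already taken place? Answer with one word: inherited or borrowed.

If inherited, *gurlarfogo would pass through all of Mokaia's changes:
Mokaia: *gurlarfogo > kurlarfoko > korlarfoko > korlarhoko > korlerhoko  (by unconditioned shift, vowel merger, unconditioned shift, vowel merger)
If borrowed from Veranic 'gurlarfoho' after the early changes, it would undergo only the recent ones:
  rule 4 (unconditioned shift): gurlarfoho → gurlarhoho
  rule 5 (vowel merger): gurlarhoho → gurlerhoho
  ⇒ as a loan: gurlerhoho
Mokaia 'gurlerhoho' matches the loan outcome 'gurlerhoho', not the inherited 'korlerhoko' — it skipped the early Mokaia changes, so it was borrowed from Veranic.

borrowed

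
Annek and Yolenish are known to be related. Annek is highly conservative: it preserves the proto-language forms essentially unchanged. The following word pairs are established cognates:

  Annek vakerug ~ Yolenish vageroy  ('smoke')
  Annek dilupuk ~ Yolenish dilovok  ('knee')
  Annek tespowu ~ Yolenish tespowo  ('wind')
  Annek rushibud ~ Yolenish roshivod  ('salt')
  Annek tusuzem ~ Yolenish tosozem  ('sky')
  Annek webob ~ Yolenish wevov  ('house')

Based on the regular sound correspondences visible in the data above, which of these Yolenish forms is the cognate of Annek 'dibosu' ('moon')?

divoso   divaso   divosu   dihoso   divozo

divoso

webob ~ wevov — Annek b corresponds to Yolenish v between vowels (before a back vowel).
tespowu ~ tespowo — Annek u corresponds to Yolenish o word-finally.
Applying these to Annek 'dibosu':
  dibosu → divosu   (b→v between vowels (before a back vowel))
  divosu → divoso   (u→o word-finally)
So the Yolenish cognate is 'divoso'.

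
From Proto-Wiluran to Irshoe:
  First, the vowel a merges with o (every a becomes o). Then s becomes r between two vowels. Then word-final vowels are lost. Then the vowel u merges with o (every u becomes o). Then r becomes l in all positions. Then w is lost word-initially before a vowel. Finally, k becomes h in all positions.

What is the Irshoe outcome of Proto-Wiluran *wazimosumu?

Irshoe: *wazimosumu
  wazimosumu → wozimosumu   [vowel merger]
  wozimosumu → wozimorumu   [rhotacism]
  wozimorumu → wozimorum   [apocope]
  wozimorum → wozimorom   [vowel merger]
  wozimorom → wozimolom   [unconditioned shift]
  wozimolom → ozimolom   [glide loss]
  ozimolom (rule 7 does not apply)
  giving Irshoe ozimolom.

ozimolom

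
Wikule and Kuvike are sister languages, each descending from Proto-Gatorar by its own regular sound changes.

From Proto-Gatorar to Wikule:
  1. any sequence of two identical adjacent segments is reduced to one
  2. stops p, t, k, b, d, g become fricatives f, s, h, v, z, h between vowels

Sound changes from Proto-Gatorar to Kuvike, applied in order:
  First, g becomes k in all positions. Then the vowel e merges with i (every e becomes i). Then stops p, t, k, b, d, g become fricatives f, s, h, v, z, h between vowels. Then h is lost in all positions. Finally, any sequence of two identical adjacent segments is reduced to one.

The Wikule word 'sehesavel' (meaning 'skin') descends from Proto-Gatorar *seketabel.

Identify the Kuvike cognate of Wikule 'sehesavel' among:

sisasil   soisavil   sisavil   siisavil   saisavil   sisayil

Kuvike: *seketabel > sikitabil > sihisavil > siisavil > sisavil  (by vowel merger, intervocalic lenition, h-loss, degemination)
Among the options, 'sisavil' alone shows every Kuvike change applied in order.

sisavil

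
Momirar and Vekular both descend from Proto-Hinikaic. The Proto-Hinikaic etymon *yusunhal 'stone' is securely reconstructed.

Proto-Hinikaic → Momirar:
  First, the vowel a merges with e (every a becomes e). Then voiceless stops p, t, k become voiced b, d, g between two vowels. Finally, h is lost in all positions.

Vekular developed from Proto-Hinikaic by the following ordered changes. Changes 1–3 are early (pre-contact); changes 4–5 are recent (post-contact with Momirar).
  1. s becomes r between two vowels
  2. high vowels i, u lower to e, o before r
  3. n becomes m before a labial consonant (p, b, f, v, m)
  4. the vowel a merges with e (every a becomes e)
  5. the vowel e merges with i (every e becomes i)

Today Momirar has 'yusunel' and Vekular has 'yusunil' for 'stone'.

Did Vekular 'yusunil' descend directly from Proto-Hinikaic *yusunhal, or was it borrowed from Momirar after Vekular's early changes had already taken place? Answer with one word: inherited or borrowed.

borrowed

If inherited, *yusunhal would pass through all of Vekular's changes:
Vekular: start from *yusunhal.
  rule 1 (rhotacism): yusunhal → yurunhal
  rule 2 (pre-rhotic lowering): yurunhal → yorunhal
  rule 3: no change — yorunhal
  rule 4 (vowel merger): yorunhal → yorunhel
  rule 5 (vowel merger): yorunhel → yorunhil
  ⇒ Vekular yorunhil
If borrowed from Momirar 'yusunel' after the early changes, it would undergo only the recent ones:
  rule 4 (vowel merger): no change (yusunel)
  rule 5 (vowel merger): yusunel → yusunil
  ⇒ as a loan: yusunil
Vekular 'yusunil' matches the loan outcome 'yusunil', not the inherited 'yorunhil' — it skipped the early Vekular changes, so it was borrowed from Momirar.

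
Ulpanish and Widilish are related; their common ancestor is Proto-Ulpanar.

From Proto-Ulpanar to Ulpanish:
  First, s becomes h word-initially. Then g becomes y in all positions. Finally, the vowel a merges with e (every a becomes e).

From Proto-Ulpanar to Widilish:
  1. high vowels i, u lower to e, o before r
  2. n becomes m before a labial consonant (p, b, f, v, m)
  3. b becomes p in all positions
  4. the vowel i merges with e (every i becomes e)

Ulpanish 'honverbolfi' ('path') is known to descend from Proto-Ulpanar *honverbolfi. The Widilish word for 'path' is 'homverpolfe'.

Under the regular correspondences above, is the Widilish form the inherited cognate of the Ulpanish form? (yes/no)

Derive the expected Widilish reflex of *honverbolfi:
Widilish: *honverbolfi
  honverbolfi (rule 1 does not apply)
  honverbolfi → homverbolfi   [nasal place assimilation]
  homverbolfi → homverpolfi   [unconditioned shift]
  homverpolfi → homverpolfe   [vowel merger]
  giving Widilish homverpolfe.
Widilish 'homverpolfe' matches the regular reflex exactly, so the pair is cognate.

yes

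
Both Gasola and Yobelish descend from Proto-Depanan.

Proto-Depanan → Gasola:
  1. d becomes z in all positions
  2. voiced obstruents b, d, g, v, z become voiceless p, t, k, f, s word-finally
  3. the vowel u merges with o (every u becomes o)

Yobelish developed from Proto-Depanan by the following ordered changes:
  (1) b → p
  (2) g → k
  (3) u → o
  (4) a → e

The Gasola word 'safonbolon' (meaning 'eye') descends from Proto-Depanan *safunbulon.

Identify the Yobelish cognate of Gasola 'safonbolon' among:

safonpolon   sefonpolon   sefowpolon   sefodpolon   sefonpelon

sefonpolon

Yobelish: start from *safunbulon.
  rule 1 (unconditioned shift): safunbulon → safunpulon
  rule 2: no change — safunpulon
  rule 3 (vowel merger): safunpulon → safonpolon
  rule 4 (vowel merger): safonpolon → sefonpolon
  ⇒ Yobelish sefonpolon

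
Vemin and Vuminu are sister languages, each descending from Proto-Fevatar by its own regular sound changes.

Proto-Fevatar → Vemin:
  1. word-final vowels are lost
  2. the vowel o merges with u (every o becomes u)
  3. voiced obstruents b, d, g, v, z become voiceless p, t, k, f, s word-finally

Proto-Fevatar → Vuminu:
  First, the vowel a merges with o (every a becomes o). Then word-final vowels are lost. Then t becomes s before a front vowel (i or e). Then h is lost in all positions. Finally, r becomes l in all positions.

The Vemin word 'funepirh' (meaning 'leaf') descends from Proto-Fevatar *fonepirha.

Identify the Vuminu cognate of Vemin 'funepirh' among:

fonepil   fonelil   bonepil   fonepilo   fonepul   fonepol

fonepil

Vuminu: *fonepirha
  fonepirha → fonepirho   [vowel merger]
  fonepirho → fonepirh   [apocope]
  fonepirh (rule 3 does not apply)
  fonepirh → fonepir   [h-loss]
  fonepir → fonepil   [unconditioned shift]
  giving Vuminu fonepil.
Among the options, 'fonepil' alone shows every Vuminu change applied in order.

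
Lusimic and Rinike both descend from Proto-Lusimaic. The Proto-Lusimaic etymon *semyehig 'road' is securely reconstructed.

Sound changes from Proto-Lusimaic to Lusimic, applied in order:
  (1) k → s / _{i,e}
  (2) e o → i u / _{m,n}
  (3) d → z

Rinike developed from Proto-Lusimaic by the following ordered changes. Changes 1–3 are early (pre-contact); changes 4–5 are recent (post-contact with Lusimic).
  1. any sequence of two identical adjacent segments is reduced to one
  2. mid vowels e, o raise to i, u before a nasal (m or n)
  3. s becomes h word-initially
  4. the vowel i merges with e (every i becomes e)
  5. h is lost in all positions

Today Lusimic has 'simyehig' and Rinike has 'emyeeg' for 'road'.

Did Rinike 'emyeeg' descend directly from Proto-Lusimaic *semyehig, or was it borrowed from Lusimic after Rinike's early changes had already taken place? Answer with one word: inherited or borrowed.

If inherited, *semyehig would pass through all of Rinike's changes:
Rinike: start from *semyehig.
  rule 1: no change — semyehig
  rule 2 (pre-nasal raising): semyehig → simyehig
  rule 3 (debuccalisation): simyehig → himyehig
  rule 4 (vowel merger): himyehig → hemyeheg
  rule 5 (h-loss): hemyeheg → emyeeg
  ⇒ Rinike emyeeg
If borrowed from Lusimic 'simyehig' after the early changes, it would undergo only the recent ones:
  rule 4 (vowel merger): simyehig → semyeheg
  rule 5 (h-loss): semyeheg → semyeeg
  ⇒ as a loan: semyeeg
Rinike 'emyeeg' matches the inherited outcome exactly, so it is an inherited cognate, not a loan.

inherited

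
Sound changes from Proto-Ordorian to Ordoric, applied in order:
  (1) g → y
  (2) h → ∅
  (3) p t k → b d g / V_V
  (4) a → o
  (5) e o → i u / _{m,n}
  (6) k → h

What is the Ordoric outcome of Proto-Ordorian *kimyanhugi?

himyunuyi

Ordoric: start from *kimyanhugi.
  rule 1 (unconditioned shift): kimyanhugi → kimyanhuyi
  rule 2 (h-loss): kimyanhuyi → kimyanuyi
  rule 3: no change — kimyanuyi
  rule 4 (vowel merger): kimyanuyi → kimyonuyi
  rule 5 (pre-nasal raising): kimyonuyi → kimyunuyi
  rule 6 (unconditioned shift): kimyunuyi → himyunuyi
  ⇒ Ordoric himyunuyi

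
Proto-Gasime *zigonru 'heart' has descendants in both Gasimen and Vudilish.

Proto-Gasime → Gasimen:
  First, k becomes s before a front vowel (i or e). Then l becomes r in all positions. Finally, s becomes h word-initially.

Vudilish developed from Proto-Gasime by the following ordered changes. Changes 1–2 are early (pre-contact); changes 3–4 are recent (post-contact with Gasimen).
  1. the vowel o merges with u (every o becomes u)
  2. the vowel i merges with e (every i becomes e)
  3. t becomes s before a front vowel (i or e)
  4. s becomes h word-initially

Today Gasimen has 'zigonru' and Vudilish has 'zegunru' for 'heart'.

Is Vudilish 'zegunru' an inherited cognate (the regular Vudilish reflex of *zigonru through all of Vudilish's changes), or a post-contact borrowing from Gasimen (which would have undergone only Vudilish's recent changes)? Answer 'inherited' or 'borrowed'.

inherited

If inherited, *zigonru would pass through all of Vudilish's changes:
Vudilish: *zigonru > zigunru > zegunru  (by vowel merger, vowel merger)
If borrowed from Gasimen 'zigonru' after the early changes, it would undergo only the recent ones:
  rule 3 (palatalisation): no change (zigonru)
  rule 4 (debuccalisation): no change (zigonru)
  ⇒ as a loan: zigonru
Vudilish 'zegunru' matches the inherited outcome exactly, so it is an inherited cognate, not a loan.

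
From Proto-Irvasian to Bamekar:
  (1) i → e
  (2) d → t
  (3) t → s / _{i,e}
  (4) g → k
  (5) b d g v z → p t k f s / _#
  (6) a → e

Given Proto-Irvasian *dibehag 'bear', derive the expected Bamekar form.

Bamekar: *dibehag
  dibehag → debehag   [vowel merger]
  debehag → tebehag   [unconditioned shift]
  tebehag → sebehag   [palatalisation]
  sebehag → sebehak   [unconditioned shift]
  sebehak (rule 5 does not apply)
  sebehak → sebehek   [vowel merger]
  giving Bamekar sebehek.

sebehek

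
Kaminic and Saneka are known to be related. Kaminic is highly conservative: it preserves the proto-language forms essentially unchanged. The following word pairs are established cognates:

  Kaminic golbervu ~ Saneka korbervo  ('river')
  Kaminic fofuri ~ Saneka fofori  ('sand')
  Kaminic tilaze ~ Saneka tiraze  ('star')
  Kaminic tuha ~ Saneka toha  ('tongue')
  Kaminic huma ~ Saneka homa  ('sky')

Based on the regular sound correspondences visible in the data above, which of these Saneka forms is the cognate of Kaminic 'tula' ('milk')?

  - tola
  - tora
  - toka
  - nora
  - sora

tuha ~ toha — Kaminic u corresponds to Saneka o after a consonant, before a consonant other than r, m, n, p, b, f, v.
tilaze ~ tiraze — Kaminic l corresponds to Saneka r between vowels (before a back vowel).
Applying these to Kaminic 'tula':
  tula → tola   (u→o after a consonant, before a consonant other than r, m, n, p, b, f, v)
  tola → tora   (l→r between vowels (before a back vowel))
So the Saneka cognate is 'tora'.

tora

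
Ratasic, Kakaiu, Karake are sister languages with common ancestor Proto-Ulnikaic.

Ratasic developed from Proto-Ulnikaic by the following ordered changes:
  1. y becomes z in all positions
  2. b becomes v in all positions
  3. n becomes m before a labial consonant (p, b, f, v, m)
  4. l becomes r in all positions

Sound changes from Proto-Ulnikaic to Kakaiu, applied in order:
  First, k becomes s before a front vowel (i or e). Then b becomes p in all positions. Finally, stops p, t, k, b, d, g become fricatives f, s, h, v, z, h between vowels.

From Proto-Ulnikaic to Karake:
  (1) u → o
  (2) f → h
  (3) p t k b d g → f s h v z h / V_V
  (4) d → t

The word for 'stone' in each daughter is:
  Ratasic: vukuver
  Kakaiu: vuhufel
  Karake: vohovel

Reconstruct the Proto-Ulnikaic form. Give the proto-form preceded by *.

Position 3: Ratasic has k, Kakaiu has h, Karake has h. Ratasic preserves k here (none of its changes turn any other segment into k), so the proto-segment is *k.
Position 2: Ratasic has u, Kakaiu has u, Karake has o. Ratasic preserves u here (none of its changes turn any other segment into u), so the proto-segment is *u.
Position 7: Ratasic has r, Kakaiu has l, Karake has l. Kakaiu preserves l here (none of its changes turn any other segment into l), so the proto-segment is *l.
This points to *vukubel. Verify forward in each daughter:
Ratasic: *vukubel > vukuvel > vukuver  (by unconditioned shift, unconditioned shift)
Kakaiu: *vukubel > vukupel > vuhufel  (by unconditioned shift, intervocalic lenition)
Karake: *vukubel
  vukubel → vokobel   [vowel merger]
  vokobel (rule 2 does not apply)
  vokobel → vohovel   [intervocalic lenition]
  vohovel (rule 4 does not apply)
  giving Karake vohovel.
No other proto-form is consistent with every reflex, so the reconstruction is *vukubel.

*vukubel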